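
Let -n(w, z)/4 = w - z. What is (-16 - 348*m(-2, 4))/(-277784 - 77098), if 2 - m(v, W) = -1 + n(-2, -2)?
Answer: 530/177441 ≈ 0.0029869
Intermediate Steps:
n(w, z) = -4*w + 4*z (n(w, z) = -4*(w - z) = -4*w + 4*z)
m(v, W) = 3 (m(v, W) = 2 - (-1 + (-4*(-2) + 4*(-2))) = 2 - (-1 + (8 - 8)) = 2 - (-1 + 0) = 2 - 1*(-1) = 2 + 1 = 3)
(-16 - 348*m(-2, 4))/(-277784 - 77098) = (-16 - 348*3)/(-277784 - 77098) = (-16 - 1044)/(-354882) = -1060*(-1/354882) = 530/177441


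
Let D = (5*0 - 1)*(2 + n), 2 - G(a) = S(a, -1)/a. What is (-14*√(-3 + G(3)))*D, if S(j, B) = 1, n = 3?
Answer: 140*I*√3/3 ≈ 80.829*I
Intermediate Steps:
G(a) = 2 - 1/a
D = -5 (D = (5*0 - 1)*(2 + 3) = (0 - 1)*5 = -1*5 = -5)
(-14*√(-3 + G(3)))*D = -14*√(-3 + (2 - 1/3))*(-5) = -14*√(-3 + (2 - 1*⅓))*(-5) = -14*√(-3 + (2 - ⅓))*(-5) = -14*√(-3 + 5/3)*(-5) = -28*I*√3/3*(-5) = 140*I*√3/3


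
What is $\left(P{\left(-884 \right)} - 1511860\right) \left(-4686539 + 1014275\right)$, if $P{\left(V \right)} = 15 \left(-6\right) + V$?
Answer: $5555525836176$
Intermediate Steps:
$P{\left(V \right)} = -90 + V$
$\left(P{\left(-884 \right)} - 1511860\right) \left(-4686539 + 1014275\right) = \left(\left(-90 - 884\right) - 1511860\right) \left(-4686539 + 1014275\right) = \left(-974 - 1511860\right) \left(-3672264\right) = \left(-1512834\right) \left(-3672264\right) = 5555525836176$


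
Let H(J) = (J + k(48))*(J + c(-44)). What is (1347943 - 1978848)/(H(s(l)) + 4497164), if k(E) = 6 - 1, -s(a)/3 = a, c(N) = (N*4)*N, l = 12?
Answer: -630905/4258216 ≈ -0.14816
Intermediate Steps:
c(N) = 4*N**2 (c(N) = (4*N)*N = 4*N**2)
s(a) = -3*a
k(E) = 5
H(J) = (5 + J)*(7744 + J) (H(J) = (J + 5)*(J + 4*(-44)**2) = (5 + J)*(J + 4*1936) = (5 + J)*(J + 7744) = (5 + J)*(7744 + J))
(1347943 - 1978848)/(H(s(l)) + 4497164) = (1347943 - 1978848)/((38720 + (-3*12)**2 + 7749*(-3*12)) + 4497164) = -630905/((38720 + (-36)**2 + 7749*(-36)) + 4497164) = -630905/((38720 + 1296 - 278964) + 4497164) = -630905/(-238948 + 4497164) = -630905/4258216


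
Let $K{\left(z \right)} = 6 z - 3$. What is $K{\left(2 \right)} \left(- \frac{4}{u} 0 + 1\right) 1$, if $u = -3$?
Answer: $9$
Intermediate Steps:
$K{\left(z \right)} = -3 + 6 z$
$K{\left(2 \right)} \left(- \frac{4}{u} 0 + 1\right) 1 = \left(-3 + 6 \cdot 2\right) \left(- \frac{4}{-3} \cdot 0 + 1\right) 1 = \left(-3 + 12\right) \left(\left(-4\right) \left(- \frac{1}{3}\right) 0 + 1\right) 1 = 9 \left(\frac{4}{3} \cdot 0 + 1\right) 1 = 9 \left(0 + 1\right) 1 = 9 \cdot 1 \cdot 1 = 9 \cdot 1 = 9$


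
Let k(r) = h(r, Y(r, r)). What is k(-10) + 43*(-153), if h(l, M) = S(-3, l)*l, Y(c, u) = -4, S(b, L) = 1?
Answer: -6589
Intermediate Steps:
h(l, M) = l (h(l, M) = 1*l = l)
k(r) = r
k(-10) + 43*(-153) = -10 + 43*(-153) = -10 - 6579 = -6589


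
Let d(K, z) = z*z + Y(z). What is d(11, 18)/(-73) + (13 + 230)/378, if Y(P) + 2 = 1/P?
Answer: -17333/4599 ≈ -3.7689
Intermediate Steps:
Y(P) = -2 + 1/P
d(K, z) = -2 + 1/z + z² (d(K, z) = z*z + (-2 + 1/z) = z² + (-2 + 1/z) = -2 + 1/z + z²)
d(11, 18)/(-73) + (13 + 230)/378 = (-2 + 1/18 + 18²)/(-73) + (13 + 230)/378 = (-2 + 1/18 + 324)*(-1/73) + 243*(1/378) = (5797/18)*(-1/73) + 9/14 = -5797/1314 + 9/14 = -17333/4599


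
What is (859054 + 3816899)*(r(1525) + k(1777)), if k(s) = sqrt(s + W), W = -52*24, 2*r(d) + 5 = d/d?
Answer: 98195013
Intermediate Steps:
r(d) = -2 (r(d) = -5/2 + (d/d)/2 = -5/2 + (1/2)*1 = -5/2 + 1/2 = -2)
W = -1248
k(s) = sqrt(-1248 + s) (k(s) = sqrt(s - 1248) = sqrt(-1248 + s))
(859054 + 3816899)*(r(1525) + k(1777)) = (859054 + 3816899)*(-2 + sqrt(-1248 + 1777)) = 4675953*(-2 + sqrt(529)) = 4675953*(-2 + 23) = 4675953*21 = 98195013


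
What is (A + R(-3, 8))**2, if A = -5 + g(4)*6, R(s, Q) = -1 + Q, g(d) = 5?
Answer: 1024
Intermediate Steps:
A = 25 (A = -5 + 5*6 = -5 + 30 = 25)
(A + R(-3, 8))**2 = (25 + (-1 + 8))**2 = (25 + 7)**2 = 32**2 = 1024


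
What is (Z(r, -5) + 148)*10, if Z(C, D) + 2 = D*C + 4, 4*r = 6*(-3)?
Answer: 1725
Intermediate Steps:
r = -9/2 (r = (6*(-3))/4 = (1/4)*(-18) = -9/2 ≈ -4.5000)
Z(C, D) = 2 + C*D (Z(C, D) = -2 + (D*C + 4) = -2 + (C*D + 4) = -2 + (4 + C*D) = 2 + C*D)
(Z(r, -5) + 148)*10 = ((2 - 9/2*(-5)) + 148)*10 = ((2 + 45/2) + 148)*10 = (49/2 + 148)*10 = (345/2)*10 = 1725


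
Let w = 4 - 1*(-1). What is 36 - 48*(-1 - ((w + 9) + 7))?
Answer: 1092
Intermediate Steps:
w = 5 (w = 4 + 1 = 5)
36 - 48*(-1 - ((w + 9) + 7)) = 36 - 48*(-1 - ((5 + 9) + 7)) = 36 - 48*(-1 - (14 + 7)) = 36 - 48*(-1 - 1*21) = 36 - 48*(-1 - 21) = 36 - 48*(-22) = 36 + 1056 = 1092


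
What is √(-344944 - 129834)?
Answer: I*√474778 ≈ 689.04*I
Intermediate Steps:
√(-344944 - 129834) = √(-474778) = I*√474778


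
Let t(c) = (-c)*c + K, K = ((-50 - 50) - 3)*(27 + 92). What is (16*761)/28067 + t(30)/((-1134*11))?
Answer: 521160943/350107758 ≈ 1.4886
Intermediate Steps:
K = -12257 (K = (-100 - 3)*119 = -103*119 = -12257)
t(c) = -12257 - c² (t(c) = (-c)*c - 12257 = -c² - 12257 = -12257 - c²)
(16*761)/28067 + t(30)/((-1134*11)) = (16*761)/28067 + (-12257 - 1*30²)/((-1134*11)) = 12176*(1/28067) + (-12257 - 1*900)/(-12474) = 12176/28067 + (-12257 - 900)*(-1/12474) = 12176/28067 - 13157*(-1/12474) = 12176/28067 + 13157/12474 = 521160943/350107758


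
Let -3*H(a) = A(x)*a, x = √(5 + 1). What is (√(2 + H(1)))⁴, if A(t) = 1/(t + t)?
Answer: (72 - √6)²/1296 ≈ 3.7325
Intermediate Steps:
x = √6 ≈ 2.4495
A(t) = 1/(2*t)
H(a) = -a*√6/36 (H(a) = -1/(2*(√6))*a/3 = -(√6/6)/2*a/3 = -√6/12*a/3 = -a*√6/36)
(√(2 + H(1)))⁴ = (√(2 - 1/36*1*√6))⁴ = (√(2 - √6/36))⁴ = (2 - √6/36)²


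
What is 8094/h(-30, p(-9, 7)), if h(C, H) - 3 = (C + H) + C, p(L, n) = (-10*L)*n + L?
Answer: 1349/94 ≈ 14.351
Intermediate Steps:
p(L, n) = L - 10*L*n (p(L, n) = -10*L*n + L = L - 10*L*n)
h(C, H) = 3 + H + 2*C (h(C, H) = 3 + ((C + H) + C) = 3 + (H + 2*C) = 3 + H + 2*C)
8094/h(-30, p(-9, 7)) = 8094/(3 - 9*(1 - 10*7) + 2*(-30)) = 8094/(3 - 9*(1 - 70) - 60) = 8094/(3 - 9*(-69) - 60) = 8094/(3 + 621 - 60) = 8094/564 = 8094*(1/564) = 1349/94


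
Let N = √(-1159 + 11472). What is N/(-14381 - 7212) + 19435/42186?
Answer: 19435/42186 - √10313/21593 ≈ 0.45599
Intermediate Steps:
N = √10313 ≈ 101.55
N/(-14381 - 7212) + 19435/42186 = √10313/(-14381 - 7212) + 19435/42186 = √10313/(-21593) + 19435*(1/42186) = √10313*(-1/21593) + 19435/42186 = -√10313/21593 + 19435/42186 = 19435/42186 - √10313/21593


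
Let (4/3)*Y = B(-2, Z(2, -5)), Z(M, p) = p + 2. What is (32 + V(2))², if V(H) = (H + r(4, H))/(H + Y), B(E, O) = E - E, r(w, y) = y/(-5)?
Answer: 26896/25 ≈ 1075.8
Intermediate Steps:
Z(M, p) = 2 + p
r(w, y) = -y/5 (r(w, y) = y*(-⅕) = -y/5)
B(E, O) = 0
Y = 0 (Y = (¾)*0 = 0)
V(H) = ⅘ (V(H) = (H - H/5)/(H + 0) = (4*H/5)/H = ⅘)
(32 + V(2))² = (32 + ⅘)² = (164/5)² = 26896/25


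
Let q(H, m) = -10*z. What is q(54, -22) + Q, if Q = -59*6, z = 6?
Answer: -414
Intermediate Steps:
q(H, m) = -60 (q(H, m) = -10*6 = -60)
Q = -354 (Q = -1*354 = -354)
q(54, -22) + Q = -60 - 354 = -414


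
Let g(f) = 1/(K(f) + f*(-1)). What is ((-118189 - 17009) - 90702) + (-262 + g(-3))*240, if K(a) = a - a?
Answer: -288700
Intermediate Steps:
K(a) = 0
g(f) = -1/f (g(f) = 1/(0 + f*(-1)) = 1/(0 - f) = 1/(-f) = -1/f)
((-118189 - 17009) - 90702) + (-262 + g(-3))*240 = ((-118189 - 17009) - 90702) + (-262 - 1/(-3))*240 = (-135198 - 90702) + (-262 - 1*(-⅓))*240 = -225900 + (-262 + ⅓)*240 = -225900 - 785/3*240 = -225900 - 62800 = -288700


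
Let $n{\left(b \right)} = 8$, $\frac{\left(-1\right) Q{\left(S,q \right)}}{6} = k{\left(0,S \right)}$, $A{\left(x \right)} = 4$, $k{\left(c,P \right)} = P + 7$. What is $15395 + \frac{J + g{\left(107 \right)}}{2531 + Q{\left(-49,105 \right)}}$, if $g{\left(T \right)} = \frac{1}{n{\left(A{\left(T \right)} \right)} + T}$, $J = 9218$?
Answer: $\frac{4928152846}{320045} \approx 15398.0$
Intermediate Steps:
$k{\left(c,P \right)} = 7 + P$
$Q{\left(S,q \right)} = -42 - 6 S$ ($Q{\left(S,q \right)} = - 6 \left(7 + S\right) = -42 - 6 S$)
$g{\left(T \right)} = \frac{1}{8 + T}$
$15395 + \frac{J + g{\left(107 \right)}}{2531 + Q{\left(-49,105 \right)}} = 15395 + \frac{9218 + \frac{1}{8 + 107}}{2531 - -252} = 15395 + \frac{9218 + \frac{1}{115}}{2531 + \left(-42 + 294\right)} = 15395 + \frac{9218 + \frac{1}{115}}{2531 + 252} = 15395 + \frac{1060071}{115 \cdot 2783} = 15395 + \frac{1060071}{115} \cdot \frac{1}{2783} = 15395 + \frac{1060071}{320045} = \frac{4928152846}{320045}$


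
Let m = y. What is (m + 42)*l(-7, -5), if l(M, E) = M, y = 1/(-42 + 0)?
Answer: -1763/6 ≈ -293.83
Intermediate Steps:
y = -1/42 (y = 1/(-42) = -1/42 ≈ -0.023810)
m = -1/42 ≈ -0.023810
(m + 42)*l(-7, -5) = (-1/42 + 42)*(-7) = (1763/42)*(-7) = -1763/6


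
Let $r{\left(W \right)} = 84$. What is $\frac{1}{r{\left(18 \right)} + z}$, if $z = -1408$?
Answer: $- \frac{1}{1324} \approx -0.00075529$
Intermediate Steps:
$\frac{1}{r{\left(18 \right)} + z} = \frac{1}{84 - 1408} = \frac{1}{-1324} = - \frac{1}{1324}$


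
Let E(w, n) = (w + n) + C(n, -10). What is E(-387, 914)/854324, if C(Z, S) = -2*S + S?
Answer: 537/854324 ≈ 0.00062857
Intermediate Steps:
C(Z, S) = -S
E(w, n) = 10 + n + w (E(w, n) = (w + n) - 1*(-10) = (n + w) + 10 = 10 + n + w)
E(-387, 914)/854324 = (10 + 914 - 387)/854324 = 537*(1/854324) = 537/854324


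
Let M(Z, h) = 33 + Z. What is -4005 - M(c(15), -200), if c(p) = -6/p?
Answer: -20188/5 ≈ -4037.6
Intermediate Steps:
-4005 - M(c(15), -200) = -4005 - (33 - 6/15) = -4005 - (33 - 6*1/15) = -4005 - (33 - ⅖) = -4005 - 1*163/5 = -4005 - 163/5 = -20188/5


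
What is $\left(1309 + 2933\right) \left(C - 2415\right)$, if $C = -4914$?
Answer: $-31089618$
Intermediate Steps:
$\left(1309 + 2933\right) \left(C - 2415\right) = \left(1309 + 2933\right) \left(-4914 - 2415\right) = 4242 \left(-7329\right) = -31089618$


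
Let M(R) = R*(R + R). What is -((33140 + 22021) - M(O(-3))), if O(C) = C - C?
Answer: -55161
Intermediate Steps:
O(C) = 0
M(R) = 2*R² (M(R) = R*(2*R) = 2*R²)
-((33140 + 22021) - M(O(-3))) = -((33140 + 22021) - 2*0²) = -(55161 - 2*0) = -(55161 - 1*0) = -(55161 + 0) = -1*55161 = -55161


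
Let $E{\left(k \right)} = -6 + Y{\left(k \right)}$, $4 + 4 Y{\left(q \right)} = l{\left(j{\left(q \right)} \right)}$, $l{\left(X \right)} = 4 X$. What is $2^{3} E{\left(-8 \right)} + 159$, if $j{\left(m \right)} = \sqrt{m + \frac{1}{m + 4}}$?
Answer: $103 + 4 i \sqrt{33} \approx 103.0 + 22.978 i$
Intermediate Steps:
$j{\left(m \right)} = \sqrt{m + \frac{1}{4 + m}}$
$Y{\left(q \right)} = -1 + \sqrt{\frac{1 + q \left(4 + q\right)}{4 + q}}$ ($Y{\left(q \right)} = -1 + \frac{4 \sqrt{\frac{1 + q \left(4 + q\right)}{4 + q}}}{4} = -1 + \sqrt{\frac{1 + q \left(4 + q\right)}{4 + q}}$)
$E{\left(k \right)} = -7 + \sqrt{\frac{1 + k \left(4 + k\right)}{4 + k}}$ ($E{\left(k \right)} = -6 + \left(-1 + \sqrt{\frac{1 + k \left(4 + k\right)}{4 + k}}\right) = -7 + \sqrt{\frac{1 + k \left(4 + k\right)}{4 + k}}$)
$2^{3} E{\left(-8 \right)} + 159 = 2^{3} \left(-7 + \sqrt{\frac{1 - 8 \left(4 - 8\right)}{4 - 8}}\right) + 159 = 8 \left(-7 + \sqrt{\frac{1 - -32}{-4}}\right) + 159 = 8 \left(-7 + \sqrt{- \frac{1 + 32}{4}}\right) + 159 = 8 \left(-7 + \sqrt{\left(- \frac{1}{4}\right) 33}\right) + 159 = 8 \left(-7 + \sqrt{- \frac{33}{4}}\right) + 159 = 8 \left(-7 + \frac{i \sqrt{33}}{2}\right) + 159 = \left(-56 + 4 i \sqrt{33}\right) + 159 = 103 + 4 i \sqrt{33}$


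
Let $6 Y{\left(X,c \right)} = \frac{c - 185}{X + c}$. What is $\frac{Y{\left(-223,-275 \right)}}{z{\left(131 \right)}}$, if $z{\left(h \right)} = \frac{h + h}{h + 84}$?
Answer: $\frac{24725}{195714} \approx 0.12633$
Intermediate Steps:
$z{\left(h \right)} = \frac{2 h}{84 + h}$
$Y{\left(X,c \right)} = \frac{-185 + c}{6 \left(X + c\right)}$ ($Y{\left(X,c \right)} = \frac{\left(c - 185\right) \frac{1}{X + c}}{6} = \frac{\left(-185 + c\right) \frac{1}{X + c}}{6} = \frac{\frac{1}{X + c} \left(-185 + c\right)}{6} = \frac{-185 + c}{6 \left(X + c\right)}$)
$\frac{Y{\left(-223,-275 \right)}}{z{\left(131 \right)}} = \frac{\frac{1}{6} \frac{1}{-223 - 275} \left(-185 - 275\right)}{2 \cdot 131 \frac{1}{84 + 131}} = \frac{\frac{1}{6} \frac{1}{-498} \left(-460\right)}{2 \cdot 131 \cdot \frac{1}{215}} = \frac{\frac{1}{6} \left(- \frac{1}{498}\right) \left(-460\right)}{2 \cdot 131 \cdot \frac{1}{215}} = \frac{115}{747 \cdot \frac{262}{215}} = \frac{115}{747} \cdot \frac{215}{262} = \frac{24725}{195714}$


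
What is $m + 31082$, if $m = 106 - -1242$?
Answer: $32430$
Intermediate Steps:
$m = 1348$ ($m = 106 + 1242 = 1348$)
$m + 31082 = 1348 + 31082 = 32430$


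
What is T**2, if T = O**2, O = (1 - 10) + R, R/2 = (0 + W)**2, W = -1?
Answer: 2401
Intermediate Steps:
R = 2 (R = 2*(0 - 1)**2 = 2*(-1)**2 = 2*1 = 2)
O = -7 (O = (1 - 10) + 2 = -9 + 2 = -7)
T = 49 (T = (-7)**2 = 49)
T**2 = 49**2 = 2401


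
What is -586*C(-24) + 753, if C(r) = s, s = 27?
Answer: -15069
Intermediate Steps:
C(r) = 27
-586*C(-24) + 753 = -586*27 + 753 = -15822 + 753 = -15069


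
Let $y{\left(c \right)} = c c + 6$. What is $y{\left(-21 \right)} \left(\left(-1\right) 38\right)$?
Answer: $-16986$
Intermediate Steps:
$y{\left(c \right)} = 6 + c^{2}$ ($y{\left(c \right)} = c^{2} + 6 = 6 + c^{2}$)
$y{\left(-21 \right)} \left(\left(-1\right) 38\right) = \left(6 + \left(-21\right)^{2}\right) \left(\left(-1\right) 38\right) = \left(6 + 441\right) \left(-38\right) = 447 \left(-38\right) = -16986$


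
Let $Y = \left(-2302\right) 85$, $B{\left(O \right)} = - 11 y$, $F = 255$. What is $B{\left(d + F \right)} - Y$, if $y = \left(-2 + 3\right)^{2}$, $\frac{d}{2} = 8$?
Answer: $195659$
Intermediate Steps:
$d = 16$ ($d = 2 \cdot 8 = 16$)
$y = 1$ ($y = 1^{2} = 1$)
$B{\left(O \right)} = -11$ ($B{\left(O \right)} = \left(-11\right) 1 = -11$)
$Y = -195670$
$B{\left(d + F \right)} - Y = -11 - -195670 = -11 + 195670 = 195659$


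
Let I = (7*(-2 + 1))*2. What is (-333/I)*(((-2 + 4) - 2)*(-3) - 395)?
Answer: -131535/14 ≈ -9395.4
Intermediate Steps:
I = -14 (I = (7*(-1))*2 = -7*2 = -14)
(-333/I)*(((-2 + 4) - 2)*(-3) - 395) = (-333/(-14))*(((-2 + 4) - 2)*(-3) - 395) = (-333*(-1/14))*((2 - 2)*(-3) - 395) = 333*(0*(-3) - 395)/14 = 333*(0 - 395)/14 = (333/14)*(-395) = -131535/14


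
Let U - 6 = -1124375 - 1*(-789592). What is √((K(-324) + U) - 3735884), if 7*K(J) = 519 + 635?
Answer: I*√199454311/7 ≈ 2017.5*I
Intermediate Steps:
K(J) = 1154/7 (K(J) = (519 + 635)/7 = (⅐)*1154 = 1154/7)
U = -334777 (U = 6 + (-1124375 - 1*(-789592)) = 6 + (-1124375 + 789592) = 6 - 334783 = -334777)
√((K(-324) + U) - 3735884) = √((1154/7 - 334777) - 3735884) = √(-2342285/7 - 3735884) = √(-28493473/7) = I*√199454311/7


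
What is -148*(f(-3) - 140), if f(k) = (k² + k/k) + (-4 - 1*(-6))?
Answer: 18944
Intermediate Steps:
f(k) = 3 + k² (f(k) = (k² + 1) + (-4 + 6) = (1 + k²) + 2 = 3 + k²)
-148*(f(-3) - 140) = -148*((3 + (-3)²) - 140) = -148*((3 + 9) - 140) = -148*(12 - 140) = -148*(-128) = 18944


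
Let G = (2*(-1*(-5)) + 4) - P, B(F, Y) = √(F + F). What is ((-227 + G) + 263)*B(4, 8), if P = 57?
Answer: -14*√2 ≈ -19.799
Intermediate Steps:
B(F, Y) = √2*√F (B(F, Y) = √(2*F) = √2*√F)
G = -43 (G = (2*(-1*(-5)) + 4) - 1*57 = (2*5 + 4) - 57 = (10 + 4) - 57 = 14 - 57 = -43)
((-227 + G) + 263)*B(4, 8) = ((-227 - 43) + 263)*(√2*√4) = (-270 + 263)*(√2*2) = -14*√2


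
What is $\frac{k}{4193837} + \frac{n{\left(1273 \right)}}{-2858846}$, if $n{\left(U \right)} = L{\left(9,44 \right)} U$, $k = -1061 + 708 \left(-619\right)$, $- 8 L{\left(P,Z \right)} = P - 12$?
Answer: $- \frac{10063441965887}{95916273056816} \approx -0.10492$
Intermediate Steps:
$L{\left(P,Z \right)} = \frac{3}{2} - \frac{P}{8}$ ($L{\left(P,Z \right)} = - \frac{P - 12}{8} = - \frac{-12 + P}{8} = \frac{3}{2} - \frac{P}{8}$)
$k = -439313$ ($k = -1061 - 438252 = -439313$)
$n{\left(U \right)} = \frac{3 U}{8}$ ($n{\left(U \right)} = \left(\frac{3}{2} - \frac{9}{8}\right) U = \frac{3 U}{8}$)
$\frac{k}{4193837} + \frac{n{\left(1273 \right)}}{-2858846} = - \frac{439313}{4193837} + \frac{\frac{3}{8} \cdot 1273}{-2858846} = \left(-439313\right) \frac{1}{4193837} + \frac{3819}{8} \left(- \frac{1}{2858846}\right) = - \frac{439313}{4193837} - \frac{3819}{22870768} = - \frac{10063441965887}{95916273056816}$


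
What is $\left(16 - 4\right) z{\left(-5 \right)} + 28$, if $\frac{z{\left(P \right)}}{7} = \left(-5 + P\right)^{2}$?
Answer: $8428$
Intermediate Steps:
$z{\left(P \right)} = 7 \left(-5 + P\right)^{2}$
$\left(16 - 4\right) z{\left(-5 \right)} + 28 = \left(16 - 4\right) 7 \left(-5 - 5\right)^{2} + 28 = 12 \cdot 7 \left(-10\right)^{2} + 28 = 12 \cdot 7 \cdot 100 + 28 = 12 \cdot 700 + 28 = 8400 + 28 = 8428$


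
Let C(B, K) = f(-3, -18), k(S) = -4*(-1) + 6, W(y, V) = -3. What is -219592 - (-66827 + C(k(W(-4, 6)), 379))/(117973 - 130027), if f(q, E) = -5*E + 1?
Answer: -1323514352/6027 ≈ -2.1960e+5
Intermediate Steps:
f(q, E) = 1 - 5*E
k(S) = 10 (k(S) = 4 + 6 = 10)
C(B, K) = 91 (C(B, K) = 1 - 5*(-18) = 1 + 90 = 91)
-219592 - (-66827 + C(k(W(-4, 6)), 379))/(117973 - 130027) = -219592 - (-66827 + 91)/(117973 - 130027) = -219592 - (-66736)/(-12054) = -219592 - (-66736)*(-1)/12054 = -219592 - 1*33368/6027 = -219592 - 33368/6027 = -1323514352/6027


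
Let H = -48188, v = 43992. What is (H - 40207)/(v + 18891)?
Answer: -29465/20961 ≈ -1.4057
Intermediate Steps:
(H - 40207)/(v + 18891) = (-48188 - 40207)/(43992 + 18891) = -88395/62883 = -88395*1/62883 = -29465/20961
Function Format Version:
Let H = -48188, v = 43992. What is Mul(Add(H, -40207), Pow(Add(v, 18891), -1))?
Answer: Rational(-29465, 20961) ≈ -1.4057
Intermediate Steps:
Mul(Add(H, -40207), Pow(Add(v, 18891), -1)) = Mul(Add(-48188, -40207), Pow(Add(43992, 18891), -1)) = Mul(-88395, Pow(62883, -1)) = Mul(-88395, Rational(1, 62883)) = Rational(-29465, 20961)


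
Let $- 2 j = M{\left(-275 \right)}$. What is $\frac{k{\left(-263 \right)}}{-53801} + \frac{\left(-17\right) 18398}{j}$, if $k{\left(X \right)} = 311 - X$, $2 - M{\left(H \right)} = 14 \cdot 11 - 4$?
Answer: $- \frac{8413583021}{1990637} \approx -4226.6$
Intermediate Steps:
$M{\left(H \right)} = -148$ ($M{\left(H \right)} = 2 - \left(14 \cdot 11 - 4\right) = 2 - \left(154 - 4\right) = 2 - 150 = -148$)
$j = 74$ ($j = \left(- \frac{1}{2}\right) \left(-148\right) = 74$)
$\frac{k{\left(-263 \right)}}{-53801} + \frac{\left(-17\right) 18398}{j} = \frac{311 - -263}{-53801} + \frac{\left(-17\right) 18398}{74} = \left(311 + 263\right) \left(- \frac{1}{53801}\right) - \frac{156383}{37} = 574 \left(- \frac{1}{53801}\right) - \frac{156383}{37} = - \frac{574}{53801} - \frac{156383}{37} = - \frac{8413583021}{1990637}$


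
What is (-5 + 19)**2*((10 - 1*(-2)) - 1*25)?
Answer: -2548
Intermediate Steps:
(-5 + 19)**2*((10 - 1*(-2)) - 1*25) = 14**2*((10 + 2) - 25) = 196*(12 - 25) = 196*(-13) = -2548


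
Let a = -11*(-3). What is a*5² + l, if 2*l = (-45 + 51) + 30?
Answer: 843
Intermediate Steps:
a = 33
l = 18 (l = ((-45 + 51) + 30)/2 = (6 + 30)/2 = (½)*36 = 18)
a*5² + l = 33*5² + 18 = 33*25 + 18 = 825 + 18 = 843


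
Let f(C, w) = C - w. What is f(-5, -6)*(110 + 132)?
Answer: 242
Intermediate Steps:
f(-5, -6)*(110 + 132) = (-5 - 1*(-6))*(110 + 132) = (-5 + 6)*242 = 1*242 = 242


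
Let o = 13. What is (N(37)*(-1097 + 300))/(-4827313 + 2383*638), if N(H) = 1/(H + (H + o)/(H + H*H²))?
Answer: 4039993/620246616122 ≈ 6.5135e-6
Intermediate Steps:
N(H) = 1/(H + (13 + H)/(H + H³)) (N(H) = 1/(H + (H + 13)/(H + H*H²)) = 1/(H + (13 + H)/(H + H³)))
(N(37)*(-1097 + 300))/(-4827313 + 2383*638) = (((37 + 37³)/(13 + 37 + 37² + 37⁴))*(-1097 + 300))/(-4827313 + 2383*638) = (((37 + 50653)/(13 + 37 + 1369 + 1874161))*(-797))/(-4827313 + 1520354) = ((50690/1875580)*(-797))/(-3306959) = (((1/1875580)*50690)*(-797))*(-1/3306959) = ((5069/187558)*(-797))*(-1/3306959) = -4039993/187558*(-1/3306959) = 4039993/620246616122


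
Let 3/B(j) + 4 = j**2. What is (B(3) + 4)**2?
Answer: 529/25 ≈ 21.160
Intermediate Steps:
B(j) = 3/(-4 + j**2)
(B(3) + 4)**2 = (3/(-4 + 3**2) + 4)**2 = (3/(-4 + 9) + 4)**2 = (3/5 + 4)**2 = (23/5)**2 = 529/25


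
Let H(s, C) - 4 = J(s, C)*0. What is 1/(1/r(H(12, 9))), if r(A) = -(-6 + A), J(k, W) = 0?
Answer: 2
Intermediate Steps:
H(s, C) = 4 (H(s, C) = 4 + 0*0 = 4 + 0 = 4)
r(A) = 6 - A
1/(1/r(H(12, 9))) = 1/(1/(6 - 1*4)) = 1/(1/(6 - 4)) = 1/(1/2) = 1/(½) = 2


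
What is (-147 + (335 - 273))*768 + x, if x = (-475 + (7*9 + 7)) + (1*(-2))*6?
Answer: -65697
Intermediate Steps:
x = -417 (x = (-475 + (63 + 7)) - 2*6 = (-475 + 70) - 12 = -405 - 12 = -417)
(-147 + (335 - 273))*768 + x = (-147 + (335 - 273))*768 - 417 = (-147 + 62)*768 - 417 = -85*768 - 417 = -65280 - 417 = -65697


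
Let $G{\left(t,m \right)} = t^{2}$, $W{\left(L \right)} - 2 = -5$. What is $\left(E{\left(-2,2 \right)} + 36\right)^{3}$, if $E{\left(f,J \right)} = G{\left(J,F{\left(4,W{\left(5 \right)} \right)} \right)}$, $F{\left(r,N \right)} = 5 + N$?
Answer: $64000$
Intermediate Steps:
$W{\left(L \right)} = -3$ ($W{\left(L \right)} = 2 - 5 = -3$)
$E{\left(f,J \right)} = J^{2}$
$\left(E{\left(-2,2 \right)} + 36\right)^{3} = \left(2^{2} + 36\right)^{3} = \left(4 + 36\right)^{3} = 40^{3} = 64000$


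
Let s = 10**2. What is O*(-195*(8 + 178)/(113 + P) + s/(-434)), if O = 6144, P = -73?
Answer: -1209229824/217 ≈ -5.5725e+6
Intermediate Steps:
s = 100
O*(-195*(8 + 178)/(113 + P) + s/(-434)) = 6144*(-195*(8 + 178)/(113 - 73) + 100/(-434)) = 6144*(-195/(40/186) + 100*(-1/434)) = 6144*(-195/(40*(1/186)) - 50/217) = 6144*(-195/20/93 - 50/217) = 6144*(-195*93/20 - 50/217) = 6144*(-3627/4 - 50/217) = 6144*(-787259/868) = -1209229824/217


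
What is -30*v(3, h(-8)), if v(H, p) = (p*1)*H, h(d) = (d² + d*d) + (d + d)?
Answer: -10080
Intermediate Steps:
h(d) = 2*d + 2*d² (h(d) = (d² + d²) + 2*d = 2*d² + 2*d = 2*d + 2*d²)
v(H, p) = H*p (v(H, p) = p*H = H*p)
-30*v(3, h(-8)) = -90*2*(-8)*(1 - 8) = -90*2*(-8)*(-7) = -90*112 = -30*336 = -10080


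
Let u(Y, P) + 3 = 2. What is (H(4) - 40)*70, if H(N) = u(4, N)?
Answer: -2870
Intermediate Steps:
u(Y, P) = -1 (u(Y, P) = -3 + 2 = -1)
H(N) = -1
(H(4) - 40)*70 = (-1 - 40)*70 = -41*70 = -2870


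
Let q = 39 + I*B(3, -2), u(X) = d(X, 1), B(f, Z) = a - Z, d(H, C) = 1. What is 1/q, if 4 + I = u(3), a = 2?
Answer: 1/27 ≈ 0.037037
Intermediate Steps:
B(f, Z) = 2 - Z
u(X) = 1
I = -3 (I = -4 + 1 = -3)
q = 27 (q = 39 - 3*(2 - 1*(-2)) = 39 - 3*(2 + 2) = 39 - 3*4 = 39 - 12 = 27)
1/q = 1/27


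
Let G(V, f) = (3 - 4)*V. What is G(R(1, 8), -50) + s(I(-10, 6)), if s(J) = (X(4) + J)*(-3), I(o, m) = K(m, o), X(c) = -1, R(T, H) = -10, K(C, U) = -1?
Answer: 16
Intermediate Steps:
I(o, m) = -1
s(J) = 3 - 3*J (s(J) = (-1 + J)*(-3) = 3 - 3*J)
G(V, f) = -V
G(R(1, 8), -50) + s(I(-10, 6)) = -1*(-10) + (3 - 3*(-1)) = 10 + (3 + 3) = 10 + 6 = 16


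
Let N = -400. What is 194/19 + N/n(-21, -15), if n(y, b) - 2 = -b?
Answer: -4302/323 ≈ -13.319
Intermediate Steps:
n(y, b) = 2 - b
194/19 + N/n(-21, -15) = 194/19 - 400/(2 - 1*(-15)) = 194*(1/19) - 400/(2 + 15) = 194/19 - 400/17 = -4302/323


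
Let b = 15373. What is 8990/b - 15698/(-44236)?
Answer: 319503497/340020014 ≈ 0.93966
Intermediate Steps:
8990/b - 15698/(-44236) = 8990/15373 - 15698/(-44236) = 8990*(1/15373) - 15698*(-1/44236) = 8990/15373 + 7849/22118 = 319503497/340020014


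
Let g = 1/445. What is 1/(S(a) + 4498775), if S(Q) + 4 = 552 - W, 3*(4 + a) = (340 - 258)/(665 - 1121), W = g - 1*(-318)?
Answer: 445/2002057224 ≈ 2.2227e-7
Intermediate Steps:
g = 1/445 ≈ 0.0022472
W = 141511/445 (W = 1/445 - 1*(-318) = 1/445 + 318 = 141511/445 ≈ 318.00)
a = -2777/684 (a = -4 + ((340 - 258)/(665 - 1121))/3 = -4 + (82/(-456))/3 = -4 + (82*(-1/456))/3 = -4 + (⅓)*(-41/228) = -4 - 41/684 = -2777/684 ≈ -4.0599)
S(Q) = 102349/445 (S(Q) = -4 + (552 - 1*141511/445) = -4 + (552 - 141511/445) = -4 + 104129/445 = 102349/445)
1/(S(a) + 4498775) = 1/(102349/445 + 4498775) = 1/(2002057224/445) = 445/2002057224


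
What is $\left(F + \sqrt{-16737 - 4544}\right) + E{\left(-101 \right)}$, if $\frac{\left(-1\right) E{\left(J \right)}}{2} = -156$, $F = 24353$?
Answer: $24665 + i \sqrt{21281} \approx 24665.0 + 145.88 i$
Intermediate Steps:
$E{\left(J \right)} = 312$ ($E{\left(J \right)} = \left(-2\right) \left(-156\right) = 312$)
$\left(F + \sqrt{-16737 - 4544}\right) + E{\left(-101 \right)} = \left(24353 + \sqrt{-16737 - 4544}\right) + 312 = \left(24353 + \sqrt{-21281}\right) + 312 = \left(24353 + i \sqrt{21281}\right) + 312 = 24665 + i \sqrt{21281}$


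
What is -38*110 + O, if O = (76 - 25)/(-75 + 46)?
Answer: -121271/29 ≈ -4181.8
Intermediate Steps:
O = -51/29 (O = 51/(-29) = 51*(-1/29) = -51/29 ≈ -1.7586)
-38*110 + O = -38*110 - 51/29 = -4180 - 51/29 = -121271/29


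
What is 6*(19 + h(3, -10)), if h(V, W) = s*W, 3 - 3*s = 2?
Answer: 94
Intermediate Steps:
s = 1/3 (s = 1 - 1/3*2 = 1 - 2/3 = 1/3 ≈ 0.33333)
h(V, W) = W/3
6*(19 + h(3, -10)) = 6*(19 + (1/3)*(-10)) = 6*(19 - 10/3) = 6*(47/3) = 94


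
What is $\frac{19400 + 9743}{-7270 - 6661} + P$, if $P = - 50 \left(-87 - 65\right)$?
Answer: $\frac{105846457}{13931} \approx 7597.9$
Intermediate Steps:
$P = 7600$ ($P = \left(-50\right) \left(-152\right) = 7600$)
$\frac{19400 + 9743}{-7270 - 6661} + P = \frac{19400 + 9743}{-7270 - 6661} + 7600 = \frac{29143}{-13931} + 7600 = 29143 \left(- \frac{1}{13931}\right) + 7600 = - \frac{29143}{13931} + 7600 = \frac{105846457}{13931}$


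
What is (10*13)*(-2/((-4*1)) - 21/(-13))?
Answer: 275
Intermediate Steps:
(10*13)*(-2/((-4*1)) - 21/(-13)) = 130*(-2/(-4) - 21*(-1/13)) = 130*(-2*(-¼) + 21/13) = 130*(½ + 21/13) = 130*(55/26) = 275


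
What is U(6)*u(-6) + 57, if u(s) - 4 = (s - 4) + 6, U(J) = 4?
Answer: 57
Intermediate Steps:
u(s) = 6 + s (u(s) = 4 + ((s - 4) + 6) = 4 + ((-4 + s) + 6) = 4 + (2 + s) = 6 + s)
U(6)*u(-6) + 57 = 4*(6 - 6) + 57 = 4*0 + 57 = 0 + 57 = 57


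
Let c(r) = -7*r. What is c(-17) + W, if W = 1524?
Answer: 1643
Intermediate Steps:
c(-17) + W = -7*(-17) + 1524 = 119 + 1524 = 1643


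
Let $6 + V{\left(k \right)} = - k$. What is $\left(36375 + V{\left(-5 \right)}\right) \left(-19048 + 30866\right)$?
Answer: $429867932$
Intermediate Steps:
$V{\left(k \right)} = -6 - k$
$\left(36375 + V{\left(-5 \right)}\right) \left(-19048 + 30866\right) = \left(36375 - 1\right) \left(-19048 + 30866\right) = \left(36375 + \left(-6 + 5\right)\right) 11818 = \left(36375 - 1\right) 11818 = 36374 \cdot 11818 = 429867932$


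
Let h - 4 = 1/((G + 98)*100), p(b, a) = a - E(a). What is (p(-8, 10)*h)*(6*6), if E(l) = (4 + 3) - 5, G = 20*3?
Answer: 2275236/1975 ≈ 1152.0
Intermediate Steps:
G = 60
E(l) = 2 (E(l) = 7 - 5 = 2)
p(b, a) = -2 + a (p(b, a) = a - 1*2 = a - 2 = -2 + a)
h = 63201/15800 (h = 4 + 1/((60 + 98)*100) = 4 + (1/100)/158 = 4 + (1/158)*(1/100) = 4 + 1/15800 = 63201/15800 ≈ 4.0001)
(p(-8, 10)*h)*(6*6) = ((-2 + 10)*(63201/15800))*(6*6) = (8*(63201/15800))*36 = (63201/1975)*36 = 2275236/1975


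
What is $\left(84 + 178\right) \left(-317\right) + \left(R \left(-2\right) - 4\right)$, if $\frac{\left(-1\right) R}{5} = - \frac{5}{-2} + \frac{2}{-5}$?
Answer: $-83037$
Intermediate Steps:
$R = - \frac{21}{2}$ ($R = - 5 \left(- \frac{5}{-2} + \frac{2}{-5}\right) = - 5 \left(\left(-5\right) \left(- \frac{1}{2}\right) + 2 \left(- \frac{1}{5}\right)\right) = - 5 \left(\frac{5}{2} - \frac{2}{5}\right) = \left(-5\right) \frac{21}{10} = - \frac{21}{2} \approx -10.5$)
$\left(84 + 178\right) \left(-317\right) + \left(R \left(-2\right) - 4\right) = \left(84 + 178\right) \left(-317\right) - -17 = 262 \left(-317\right) + \left(21 - 4\right) = -83054 + 17 = -83037$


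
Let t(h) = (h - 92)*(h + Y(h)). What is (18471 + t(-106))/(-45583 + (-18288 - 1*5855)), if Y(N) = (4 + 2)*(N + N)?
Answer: -97105/23242 ≈ -4.1780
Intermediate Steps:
Y(N) = 12*N (Y(N) = 6*(2*N) = 12*N)
t(h) = 13*h*(-92 + h) (t(h) = (h - 92)*(h + 12*h) = (-92 + h)*(13*h) = 13*h*(-92 + h))
(18471 + t(-106))/(-45583 + (-18288 - 1*5855)) = (18471 + 13*(-106)*(-92 - 106))/(-45583 + (-18288 - 1*5855)) = (18471 + 13*(-106)*(-198))/(-45583 + (-18288 - 5855)) = (18471 + 272844)/(-45583 - 24143) = 291315/(-69726) = 291315*(-1/69726) = -97105/23242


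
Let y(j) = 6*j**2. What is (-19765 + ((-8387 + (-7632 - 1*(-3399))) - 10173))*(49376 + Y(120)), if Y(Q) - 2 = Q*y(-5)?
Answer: -2867472924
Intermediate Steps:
Y(Q) = 2 + 150*Q (Y(Q) = 2 + Q*(6*(-5)**2) = 2 + Q*(6*25) = 2 + Q*150 = 2 + 150*Q)
(-19765 + ((-8387 + (-7632 - 1*(-3399))) - 10173))*(49376 + Y(120)) = (-19765 + ((-8387 + (-7632 - 1*(-3399))) - 10173))*(49376 + (2 + 150*120)) = (-19765 + ((-8387 + (-7632 + 3399)) - 10173))*(49376 + (2 + 18000)) = (-19765 + ((-8387 - 4233) - 10173))*(49376 + 18002) = (-19765 + (-12620 - 10173))*67378 = (-19765 - 22793)*67378 = -42558*67378 = -2867472924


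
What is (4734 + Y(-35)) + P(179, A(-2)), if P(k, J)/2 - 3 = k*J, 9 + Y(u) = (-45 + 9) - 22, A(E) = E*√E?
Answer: 4673 - 716*I*√2 ≈ 4673.0 - 1012.6*I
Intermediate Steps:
A(E) = E^(3/2)
Y(u) = -67 (Y(u) = -9 + ((-45 + 9) - 22) = -9 + (-36 - 22) = -9 - 58 = -67)
P(k, J) = 6 + 2*J*k (P(k, J) = 6 + 2*(k*J) = 6 + 2*(J*k) = 6 + 2*J*k)
(4734 + Y(-35)) + P(179, A(-2)) = (4734 - 67) + (6 + 2*(-2)^(3/2)*179) = 4667 + (6 + 2*(-2*I*√2)*179) = 4667 + (6 - 716*I*√2) = 4673 - 716*I*√2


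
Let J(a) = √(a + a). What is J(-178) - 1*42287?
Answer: -42287 + 2*I*√89 ≈ -42287.0 + 18.868*I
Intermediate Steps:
J(a) = √2*√a (J(a) = √(2*a) = √2*√a)
J(-178) - 1*42287 = √2*√(-178) - 1*42287 = √2*(I*√178) - 42287 = 2*I*√89 - 42287 = -42287 + 2*I*√89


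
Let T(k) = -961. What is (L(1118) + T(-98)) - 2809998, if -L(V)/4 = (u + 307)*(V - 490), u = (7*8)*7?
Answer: -4566847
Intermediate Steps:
u = 392 (u = 56*7 = 392)
L(V) = 1370040 - 2796*V (L(V) = -4*(392 + 307)*(V - 490) = -2796*(-490 + V) = -4*(-342510 + 699*V) = 1370040 - 2796*V)
(L(1118) + T(-98)) - 2809998 = ((1370040 - 2796*1118) - 961) - 2809998 = ((1370040 - 3125928) - 961) - 2809998 = (-1755888 - 961) - 2809998 = -1756849 - 2809998 = -4566847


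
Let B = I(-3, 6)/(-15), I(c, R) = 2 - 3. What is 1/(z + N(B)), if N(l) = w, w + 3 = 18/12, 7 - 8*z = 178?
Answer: -8/183 ≈ -0.043716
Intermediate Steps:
I(c, R) = -1
B = 1/15 (B = -1/(-15) = -1*(-1/15) = 1/15 ≈ 0.066667)
z = -171/8 (z = 7/8 - 1/8*178 = 7/8 - 89/4 = -171/8 ≈ -21.375)
w = -3/2 (w = -3 + 18/12 = -3 + 18*(1/12) = -3 + 3/2 = -3/2 ≈ -1.5000)
N(l) = -3/2
1/(z + N(B)) = 1/(-171/8 - 3/2) = 1/(-183/8) = -8/183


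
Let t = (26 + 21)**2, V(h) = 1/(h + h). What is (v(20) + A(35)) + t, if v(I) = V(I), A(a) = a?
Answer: 89761/40 ≈ 2244.0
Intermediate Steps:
V(h) = 1/(2*h)
v(I) = 1/(2*I)
t = 2209 (t = 47**2 = 2209)
(v(20) + A(35)) + t = ((1/2)/20 + 35) + 2209 = ((1/2)*(1/20) + 35) + 2209 = (1/40 + 35) + 2209 = 1401/40 + 2209 = 89761/40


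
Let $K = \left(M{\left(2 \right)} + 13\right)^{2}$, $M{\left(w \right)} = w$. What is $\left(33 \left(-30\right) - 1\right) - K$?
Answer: $-1216$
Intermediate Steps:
$K = 225$ ($K = \left(2 + 13\right)^{2} = 15^{2} = 225$)
$\left(33 \left(-30\right) - 1\right) - K = \left(33 \left(-30\right) - 1\right) - 225 = \left(-990 - 1\right) - 225 = -991 - 225 = -1216$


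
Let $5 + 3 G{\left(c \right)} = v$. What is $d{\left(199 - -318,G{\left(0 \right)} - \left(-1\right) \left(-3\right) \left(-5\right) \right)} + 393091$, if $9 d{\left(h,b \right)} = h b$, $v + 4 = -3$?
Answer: $\frac{3543506}{9} \approx 3.9372 \cdot 10^{5}$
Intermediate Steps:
$v = -7$ ($v = -4 - 3 = -7$)
$G{\left(c \right)} = -4$ ($G{\left(c \right)} = - \frac{5}{3} + \frac{1}{3} \left(-7\right) = - \frac{5}{3} - \frac{7}{3} = -4$)
$d{\left(h,b \right)} = \frac{b h}{9}$ ($d{\left(h,b \right)} = \frac{h b}{9} = \frac{b h}{9}$)
$d{\left(199 - -318,G{\left(0 \right)} - \left(-1\right) \left(-3\right) \left(-5\right) \right)} + 393091 = \frac{\left(-4 - \left(-1\right) \left(-3\right) \left(-5\right)\right) \left(199 - -318\right)}{9} + 393091 = \frac{\left(-4 - 3 \left(-5\right)\right) \left(199 + 318\right)}{9} + 393091 = \frac{1}{9} \left(-4 - -15\right) 517 + 393091 = \frac{1}{9} \left(-4 + 15\right) 517 + 393091 = \frac{1}{9} \cdot 11 \cdot 517 + 393091 = \frac{5687}{9} + 393091 = \frac{3543506}{9}$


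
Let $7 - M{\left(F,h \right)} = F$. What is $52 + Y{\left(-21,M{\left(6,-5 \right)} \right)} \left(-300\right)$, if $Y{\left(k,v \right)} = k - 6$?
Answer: $8152$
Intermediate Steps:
$M{\left(F,h \right)} = 7 - F$
$Y{\left(k,v \right)} = -6 + k$
$52 + Y{\left(-21,M{\left(6,-5 \right)} \right)} \left(-300\right) = 52 + \left(-6 - 21\right) \left(-300\right) = 52 - -8100 = 52 + 8100 = 8152$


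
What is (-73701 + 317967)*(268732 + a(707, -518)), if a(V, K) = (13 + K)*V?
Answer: -21569420598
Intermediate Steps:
a(V, K) = V*(13 + K)
(-73701 + 317967)*(268732 + a(707, -518)) = (-73701 + 317967)*(268732 + 707*(13 - 518)) = 244266*(268732 + 707*(-505)) = 244266*(268732 - 357035) = 244266*(-88303) = -21569420598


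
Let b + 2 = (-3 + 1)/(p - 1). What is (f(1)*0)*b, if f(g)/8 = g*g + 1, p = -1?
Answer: 0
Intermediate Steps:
f(g) = 8 + 8*g**2 (f(g) = 8*(g*g + 1) = 8*(g**2 + 1) = 8*(1 + g**2) = 8 + 8*g**2)
b = -1 (b = -2 + (-3 + 1)/(-1 - 1) = -2 - 2/(-2) = -2 - 2*(-1/2) = -2 + 1 = -1)
(f(1)*0)*b = ((8 + 8*1**2)*0)*(-1) = ((8 + 8*1)*0)*(-1) = ((8 + 8)*0)*(-1) = (16*0)*(-1) = 0*(-1) = 0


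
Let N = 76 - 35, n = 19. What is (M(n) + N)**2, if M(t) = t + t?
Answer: 6241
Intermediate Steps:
M(t) = 2*t
N = 41
(M(n) + N)**2 = (2*19 + 41)**2 = (38 + 41)**2 = 79**2 = 6241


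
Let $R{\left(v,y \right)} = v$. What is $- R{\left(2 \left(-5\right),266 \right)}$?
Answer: $10$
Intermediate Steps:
$- R{\left(2 \left(-5\right),266 \right)} = - 2 \left(-5\right) = \left(-1\right) \left(-10\right) = 10$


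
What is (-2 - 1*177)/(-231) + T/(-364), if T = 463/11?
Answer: 7919/12012 ≈ 0.65926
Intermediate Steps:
T = 463/11 (T = 463*(1/11) = 463/11 ≈ 42.091)
(-2 - 1*177)/(-231) + T/(-364) = (-2 - 1*177)/(-231) + (463/11)/(-364) = (-2 - 177)*(-1/231) + (463/11)*(-1/364) = -179*(-1/231) - 463/4004 = 179/231 - 463/4004 = 7919/12012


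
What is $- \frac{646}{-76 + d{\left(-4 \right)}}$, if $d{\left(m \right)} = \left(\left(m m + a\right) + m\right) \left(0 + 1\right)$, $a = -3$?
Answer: $\frac{646}{67} \approx 9.6418$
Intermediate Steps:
$d{\left(m \right)} = -3 + m + m^{2}$ ($d{\left(m \right)} = \left(\left(m m - 3\right) + m\right) \left(0 + 1\right) = \left(\left(m^{2} - 3\right) + m\right) 1 = \left(\left(-3 + m^{2}\right) + m\right) 1 = \left(-3 + m + m^{2}\right) 1 = -3 + m + m^{2}$)
$- \frac{646}{-76 + d{\left(-4 \right)}} = - \frac{646}{-76 - \left(7 - 16\right)} = - \frac{646}{-76 - -9} = - \frac{646}{-76 + 9} = - \frac{646}{-67} = \left(-646\right) \left(- \frac{1}{67}\right) = \frac{646}{67}$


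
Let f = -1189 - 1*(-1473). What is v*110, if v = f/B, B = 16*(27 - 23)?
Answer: 3905/8 ≈ 488.13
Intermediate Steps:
B = 64 (B = 16*4 = 64)
f = 284 (f = -1189 + 1473 = 284)
v = 71/16 (v = 284/64 = 284*(1/64) = 71/16 ≈ 4.4375)
v*110 = (71/16)*110 = 3905/8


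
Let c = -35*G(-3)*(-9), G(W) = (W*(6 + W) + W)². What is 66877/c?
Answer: 66877/45360 ≈ 1.4744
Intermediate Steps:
G(W) = (W + W*(6 + W))²
c = 45360 (c = -35*(-3)²*(7 - 3)²*(-9) = -315*4²*(-9) = -315*16*(-9) = -35*144*(-9) = -5040*(-9) = 45360)
66877/c = 66877/45360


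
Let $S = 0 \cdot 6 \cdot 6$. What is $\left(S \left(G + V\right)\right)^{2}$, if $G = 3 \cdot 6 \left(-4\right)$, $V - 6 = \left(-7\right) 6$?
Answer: $0$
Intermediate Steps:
$S = 0$ ($S = 0 \cdot 6 = 0$)
$V = -36$ ($V = 6 - 42 = -36$)
$G = -72$ ($G = 18 \left(-4\right) = -72$)
$\left(S \left(G + V\right)\right)^{2} = \left(0 \left(-72 - 36\right)\right)^{2} = \left(0 \left(-108\right)\right)^{2} = 0^{2} = 0$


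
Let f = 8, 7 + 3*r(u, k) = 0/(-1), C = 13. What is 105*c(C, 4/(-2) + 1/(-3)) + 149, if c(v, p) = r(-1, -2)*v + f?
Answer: -2196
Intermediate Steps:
r(u, k) = -7/3 (r(u, k) = -7/3 + (0/(-1))/3 = -7/3 + (0*(-1))/3 = -7/3 + (⅓)*0 = -7/3 + 0 = -7/3)
c(v, p) = 8 - 7*v/3 (c(v, p) = -7*v/3 + 8 = 8 - 7*v/3)
105*c(C, 4/(-2) + 1/(-3)) + 149 = 105*(8 - 7/3*13) + 149 = 105*(8 - 91/3) + 149 = 105*(-67/3) + 149 = -2345 + 149 = -2196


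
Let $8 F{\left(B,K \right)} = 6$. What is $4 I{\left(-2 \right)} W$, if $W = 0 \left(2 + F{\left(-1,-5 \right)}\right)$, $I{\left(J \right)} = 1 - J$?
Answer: $0$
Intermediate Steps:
$F{\left(B,K \right)} = \frac{3}{4}$ ($F{\left(B,K \right)} = \frac{1}{8} \cdot 6 = \frac{3}{4}$)
$W = 0$ ($W = 0 \left(2 + \frac{3}{4}\right) = 0 \cdot \frac{11}{4} = 0$)
$4 I{\left(-2 \right)} W = 4 \left(1 - -2\right) 0 = 4 \left(1 + 2\right) 0 = 4 \cdot 3 \cdot 0 = 12 \cdot 0 = 0$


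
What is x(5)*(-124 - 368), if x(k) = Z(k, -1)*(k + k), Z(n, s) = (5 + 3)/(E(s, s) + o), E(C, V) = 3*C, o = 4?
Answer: -39360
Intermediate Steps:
Z(n, s) = 8/(4 + 3*s) (Z(n, s) = (5 + 3)/(3*s + 4) = 8/(4 + 3*s))
x(k) = 16*k (x(k) = (8/(4 + 3*(-1)))*(k + k) = (8/(4 - 3))*(2*k) = (8/1)*(2*k) = (8*1)*(2*k) = 8*(2*k) = 16*k)
x(5)*(-124 - 368) = (16*5)*(-124 - 368) = 80*(-492) = -39360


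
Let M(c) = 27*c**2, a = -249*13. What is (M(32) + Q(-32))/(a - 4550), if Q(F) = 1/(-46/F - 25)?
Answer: -10423280/2935699 ≈ -3.5505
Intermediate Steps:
a = -3237
Q(F) = 1/(-25 - 46/F)
(M(32) + Q(-32))/(a - 4550) = (27*32**2 - 1*(-32)/(46 + 25*(-32)))/(-3237 - 4550) = (27*1024 - 1*(-32)/(46 - 800))/(-7787) = (27648 - 1*(-32)/(-754))*(-1/7787) = (27648 - 1*(-32)*(-1/754))*(-1/7787) = (27648 - 16/377)*(-1/7787) = (10423280/377)*(-1/7787) = -10423280/2935699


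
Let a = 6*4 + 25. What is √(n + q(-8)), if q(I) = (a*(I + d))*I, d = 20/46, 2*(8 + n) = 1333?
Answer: 3*√852058/46 ≈ 60.200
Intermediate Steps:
n = 1317/2 (n = -8 + (½)*1333 = -8 + 1333/2 = 1317/2 ≈ 658.50)
a = 49 (a = 24 + 25 = 49)
d = 10/23 (d = 20*(1/46) = 10/23 ≈ 0.43478)
q(I) = I*(490/23 + 49*I) (q(I) = (49*(I + 10/23))*I = (49*(10/23 + I))*I = (490/23 + 49*I)*I = I*(490/23 + 49*I))
√(n + q(-8)) = √(1317/2 + (49/23)*(-8)*(10 + 23*(-8))) = √(1317/2 + (49/23)*(-8)*(10 - 184)) = √(1317/2 + (49/23)*(-8)*(-174)) = √(1317/2 + 68208/23) = √(166707/46) = 3*√852058/46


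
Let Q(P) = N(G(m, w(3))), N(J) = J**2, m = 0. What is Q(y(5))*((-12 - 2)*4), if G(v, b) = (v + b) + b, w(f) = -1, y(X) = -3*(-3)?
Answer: -224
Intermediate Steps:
y(X) = 9
G(v, b) = v + 2*b (G(v, b) = (b + v) + b = v + 2*b)
Q(P) = 4 (Q(P) = (0 + 2*(-1))**2 = (0 - 2)**2 = (-2)**2 = 4)
Q(y(5))*((-12 - 2)*4) = 4*((-12 - 2)*4) = 4*(-14*4) = 4*(-56) = -224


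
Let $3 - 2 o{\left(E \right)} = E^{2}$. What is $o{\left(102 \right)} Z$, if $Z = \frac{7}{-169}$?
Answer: $\frac{72807}{338} \approx 215.41$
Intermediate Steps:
$Z = - \frac{7}{169}$ ($Z = 7 \left(- \frac{1}{169}\right) = - \frac{7}{169} \approx -0.04142$)
$o{\left(E \right)} = \frac{3}{2} - \frac{E^{2}}{2}$
$o{\left(102 \right)} Z = \left(\frac{3}{2} - \frac{102^{2}}{2}\right) \left(- \frac{7}{169}\right) = \left(\frac{3}{2} - 5202\right) \left(- \frac{7}{169}\right) = \left(- \frac{10401}{2}\right) \left(- \frac{7}{169}\right) = \frac{72807}{338}$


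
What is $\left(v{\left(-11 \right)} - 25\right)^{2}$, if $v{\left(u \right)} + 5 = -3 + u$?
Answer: $1936$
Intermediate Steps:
$v{\left(u \right)} = -8 + u$ ($v{\left(u \right)} = -5 + \left(-3 + u\right) = -8 + u$)
$\left(v{\left(-11 \right)} - 25\right)^{2} = \left(\left(-8 - 11\right) - 25\right)^{2} = \left(-19 - 25\right)^{2} = \left(-44\right)^{2} = 1936$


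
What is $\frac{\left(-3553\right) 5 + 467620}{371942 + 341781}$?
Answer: $\frac{449855}{713723} \approx 0.63029$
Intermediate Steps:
$\frac{\left(-3553\right) 5 + 467620}{371942 + 341781} = \frac{-17765 + 467620}{713723} = 449855 \cdot \frac{1}{713723} = \frac{449855}{713723}$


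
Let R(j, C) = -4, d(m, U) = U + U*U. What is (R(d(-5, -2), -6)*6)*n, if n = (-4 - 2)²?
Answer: -864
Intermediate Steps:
d(m, U) = U + U²
n = 36 (n = (-6)² = 36)
(R(d(-5, -2), -6)*6)*n = -4*6*36 = -24*36 = -864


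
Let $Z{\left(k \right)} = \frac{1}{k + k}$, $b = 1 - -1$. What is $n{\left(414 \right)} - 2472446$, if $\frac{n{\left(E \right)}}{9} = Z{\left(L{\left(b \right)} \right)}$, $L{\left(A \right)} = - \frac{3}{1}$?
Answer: $- \frac{4944895}{2} \approx -2.4724 \cdot 10^{6}$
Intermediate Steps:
$b = 2$ ($b = 1 + 1 = 2$)
$L{\left(A \right)} = -3$ ($L{\left(A \right)} = \left(-3\right) 1 = -3$)
$Z{\left(k \right)} = \frac{1}{2 k}$
$n{\left(E \right)} = - \frac{3}{2}$ ($n{\left(E \right)} = 9 \frac{1}{2 \left(-3\right)} = 9 \cdot \frac{1}{2} \left(- \frac{1}{3}\right) = 9 \left(- \frac{1}{6}\right) = - \frac{3}{2}$)
$n{\left(414 \right)} - 2472446 = - \frac{3}{2} - 2472446 = - \frac{4944895}{2}$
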